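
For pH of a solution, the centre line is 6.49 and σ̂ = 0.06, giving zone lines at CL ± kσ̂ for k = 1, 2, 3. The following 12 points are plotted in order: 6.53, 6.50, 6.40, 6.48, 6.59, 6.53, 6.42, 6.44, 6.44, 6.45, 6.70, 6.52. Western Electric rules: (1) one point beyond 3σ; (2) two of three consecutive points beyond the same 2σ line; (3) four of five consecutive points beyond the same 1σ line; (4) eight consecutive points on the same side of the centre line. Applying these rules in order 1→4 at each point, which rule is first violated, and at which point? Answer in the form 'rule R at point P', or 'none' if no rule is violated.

rule 1 at point 11

Zone of each point (C = within 1σ̂, B = 1σ̂–2σ̂, A = 2σ̂–3σ̂, * = beyond 3σ̂; sign = side of CL): 1:+C, 2:+C, 3:-B, 4:-C, 5:+B, 6:+C, 7:-B, 8:-C, 9:-C, 10:-C, 11:+*, 12:+C
Rule 1 (one point beyond the 3σ limits) is satisfied at point 11.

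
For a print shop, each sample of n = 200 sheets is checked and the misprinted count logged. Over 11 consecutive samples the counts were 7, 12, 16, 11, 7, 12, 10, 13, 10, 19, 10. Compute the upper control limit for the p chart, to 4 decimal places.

0.1072

p̄ = Σdᵢ / (k·n) = 127 / (11 × 200) = 0.05773
UCL = p̄ + 3·√(p̄(1−p̄)/n) = 0.05773 + 3 × √(0.05773×0.94227/200) = 0.05773 + 3 × 0.01649 = 0.10720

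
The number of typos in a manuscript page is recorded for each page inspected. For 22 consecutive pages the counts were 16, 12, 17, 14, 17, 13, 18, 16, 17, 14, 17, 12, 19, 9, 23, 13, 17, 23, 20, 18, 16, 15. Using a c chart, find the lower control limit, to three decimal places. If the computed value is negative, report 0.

4.114

c̄ = (16 + 12 + 17 + 14 + 17 + 13 + 18 + 16 + 17 + 14 + 17 + 12 + 19 + 9 + 23 + 13 + 17 + 23 + 20 + 18 + 16 + 15) / 22 = 356 / 22 = 16.1818
LCL = c̄ − 3√c̄ = 16.1818 − 3 × 4.0227 = 4.1138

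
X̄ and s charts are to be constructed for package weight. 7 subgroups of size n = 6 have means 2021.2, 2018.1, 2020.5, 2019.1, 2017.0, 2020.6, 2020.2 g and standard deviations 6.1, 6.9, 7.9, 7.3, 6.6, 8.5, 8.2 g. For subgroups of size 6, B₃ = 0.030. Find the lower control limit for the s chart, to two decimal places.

0.22

s̄ = (6.1 + 6.9 + 7.9 + 7.3 + 6.6 + 8.5 + 8.2) / 7 = 7.3571
LCL_s = B₃·s̄ = 0.030 × 7.3571 = 0.2207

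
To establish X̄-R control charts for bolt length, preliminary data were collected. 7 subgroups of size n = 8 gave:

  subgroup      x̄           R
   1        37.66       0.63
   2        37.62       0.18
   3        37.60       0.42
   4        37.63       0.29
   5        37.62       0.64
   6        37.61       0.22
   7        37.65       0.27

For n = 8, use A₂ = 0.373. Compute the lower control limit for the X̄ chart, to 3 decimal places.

37.486

X̄̄ = (37.66 + 37.62 + 37.60 + 37.63 + 37.62 + 37.61 + 37.65) / 7 = 263.3900 / 7 = 37.6271
R̄ = (0.63 + 0.18 + 0.42 + 0.29 + 0.64 + 0.22 + 0.27) / 7 = 2.6500 / 7 = 0.3786
LCL = X̄̄ − A₂·R̄ = 37.6271 − 0.373 × 0.3786 = 37.4859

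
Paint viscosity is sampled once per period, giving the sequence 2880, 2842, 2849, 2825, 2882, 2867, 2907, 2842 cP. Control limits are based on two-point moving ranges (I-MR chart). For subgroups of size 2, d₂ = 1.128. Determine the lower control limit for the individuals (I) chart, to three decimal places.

2768.285

X̄ = (2880 + 2842 + 2849 + 2825 + 2882 + 2867 + 2907 + 2842) / 8 = 2861.7500
Moving ranges: 38, 7, 24, 57, 15, 40, 65; M̄R̄ = 246.0000 / 7 = 35.1429
LCL = X̄ − 3·M̄R̄/d₂ = 2861.7500 − 3 × 35.1429 / 1.128 = 2768.2850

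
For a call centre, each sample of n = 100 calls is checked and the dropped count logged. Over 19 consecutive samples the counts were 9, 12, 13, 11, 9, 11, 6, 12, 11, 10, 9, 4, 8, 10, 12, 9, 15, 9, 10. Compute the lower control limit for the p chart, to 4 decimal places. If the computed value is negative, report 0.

p̄ = Σdᵢ / (k·n) = 190 / (19 × 100) = 0.10000
LCL = p̄ − 3·√(p̄(1−p̄)/n) = 0.10000 − 3 × 0.03000 = 0.01000

0.0100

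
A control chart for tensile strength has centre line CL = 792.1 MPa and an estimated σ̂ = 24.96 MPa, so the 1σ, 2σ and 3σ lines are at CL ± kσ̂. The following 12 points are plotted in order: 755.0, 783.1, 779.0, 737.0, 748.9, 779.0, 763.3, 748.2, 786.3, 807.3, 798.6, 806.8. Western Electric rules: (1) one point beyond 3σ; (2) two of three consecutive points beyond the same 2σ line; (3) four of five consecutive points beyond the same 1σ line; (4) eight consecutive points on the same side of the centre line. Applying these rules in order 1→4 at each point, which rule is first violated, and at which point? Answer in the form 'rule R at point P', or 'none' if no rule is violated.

rule 3 at point 8

Zone of each point (C = within 1σ̂, B = 1σ̂–2σ̂, A = 2σ̂–3σ̂, * = beyond 3σ̂; sign = side of CL): 1:-B, 2:-C, 3:-C, 4:-A, 5:-B, 6:-C, 7:-B, 8:-B, 9:-C, 10:+C, 11:+C, 12:+C
Rule 3 (four of five consecutive points beyond the same 1σ limit) is satisfied at point 8.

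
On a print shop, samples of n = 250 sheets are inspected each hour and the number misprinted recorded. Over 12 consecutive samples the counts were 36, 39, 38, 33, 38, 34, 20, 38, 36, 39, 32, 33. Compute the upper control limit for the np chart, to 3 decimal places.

51.060

p̄ = Σdᵢ / (k·n) = 416 / (12 × 250) = 0.13867
UCL = np̄ + 3·√(np̄(1−p̄)) = 34.6667 + 3 × √(34.6667×0.86133) = 34.6667 + 3 × 5.4644 = 51.0598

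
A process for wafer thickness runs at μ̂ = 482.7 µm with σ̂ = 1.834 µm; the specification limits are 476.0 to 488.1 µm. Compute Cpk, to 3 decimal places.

Cpu = (USL − μ̂) / (3σ̂) = (488.1 − 482.7) / (3 × 1.834) = 0.9815; Cpl = (μ̂ − LSL) / (3σ̂) = (482.7 − 476.0) / (3 × 1.834) = 1.2177; Cpk = min(Cpu, Cpl) = 0.9815

0.981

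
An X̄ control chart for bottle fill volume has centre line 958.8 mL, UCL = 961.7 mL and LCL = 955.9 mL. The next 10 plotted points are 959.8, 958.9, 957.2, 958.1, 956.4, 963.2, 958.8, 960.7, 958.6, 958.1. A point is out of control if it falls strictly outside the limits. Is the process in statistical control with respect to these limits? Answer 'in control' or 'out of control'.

Compare each point to [955.9, 961.7]: sample 6 = 963.2 > UCL.

out of control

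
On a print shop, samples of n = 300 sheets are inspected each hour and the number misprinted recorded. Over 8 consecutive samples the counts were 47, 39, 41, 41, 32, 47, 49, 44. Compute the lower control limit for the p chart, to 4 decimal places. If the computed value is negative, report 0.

p̄ = Σdᵢ / (k·n) = 340 / (8 × 300) = 0.14167
LCL = p̄ − 3·√(p̄(1−p̄)/n) = 0.14167 − 3 × 0.02013 = 0.08127

0.0813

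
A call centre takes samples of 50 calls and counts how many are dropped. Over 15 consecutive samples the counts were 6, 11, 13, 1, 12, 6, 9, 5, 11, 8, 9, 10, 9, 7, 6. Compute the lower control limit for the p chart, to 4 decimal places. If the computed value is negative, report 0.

0.0069

p̄ = Σdᵢ / (k·n) = 123 / (15 × 50) = 0.16400
LCL = p̄ − 3·√(p̄(1−p̄)/n) = 0.16400 − 3 × 0.05236 = 0.00691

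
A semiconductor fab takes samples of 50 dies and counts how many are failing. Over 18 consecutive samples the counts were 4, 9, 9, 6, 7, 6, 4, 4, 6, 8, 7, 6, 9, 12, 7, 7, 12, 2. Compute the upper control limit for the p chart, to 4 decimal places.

p̄ = Σdᵢ / (k·n) = 125 / (18 × 50) = 0.13889
UCL = p̄ + 3·√(p̄(1−p̄)/n) = 0.13889 + 3 × √(0.13889×0.86111/50) = 0.13889 + 3 × 0.04891 = 0.28561

0.2856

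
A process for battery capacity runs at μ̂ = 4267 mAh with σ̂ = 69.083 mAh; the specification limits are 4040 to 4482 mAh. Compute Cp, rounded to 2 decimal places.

1.07

Cp = (USL − LSL) / (6σ̂) = (4482 − 4040) / (6 × 69.083) = 442.0000 / 414.4980 = 1.0664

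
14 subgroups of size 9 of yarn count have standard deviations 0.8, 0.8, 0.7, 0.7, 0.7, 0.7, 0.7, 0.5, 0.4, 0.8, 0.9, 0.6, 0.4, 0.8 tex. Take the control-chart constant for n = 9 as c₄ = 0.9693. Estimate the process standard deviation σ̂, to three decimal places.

0.700

s̄ = (0.8 + 0.8 + 0.7 + 0.7 + 0.7 + 0.7 + 0.7 + 0.5 + 0.4 + 0.8 + 0.9 + 0.6 + 0.4 + 0.8) / 14 = 0.6786
σ̂ = s̄ / c₄ = 0.6786 / 0.9693 = 0.7001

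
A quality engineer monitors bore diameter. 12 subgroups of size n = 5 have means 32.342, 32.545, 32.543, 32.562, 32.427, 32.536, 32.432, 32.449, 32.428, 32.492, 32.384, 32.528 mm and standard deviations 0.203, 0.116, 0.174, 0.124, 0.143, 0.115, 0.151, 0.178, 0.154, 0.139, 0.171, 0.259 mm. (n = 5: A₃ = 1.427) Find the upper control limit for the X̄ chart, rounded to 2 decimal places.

32.70

X̄̄ = (32.342 + 32.545 + 32.543 + 32.562 + 32.427 + 32.536 + 32.432 + 32.449 + 32.428 + 32.492 + 32.384 + 32.528) / 12 = 32.4723
s̄ = (0.203 + 0.116 + 0.174 + 0.124 + 0.143 + 0.115 + 0.151 + 0.178 + 0.154 + 0.139 + 0.171 + 0.259) / 12 = 0.1606
UCL = X̄̄ + A₃·s̄ = 32.4723 + 1.427 × 0.1606 = 32.7015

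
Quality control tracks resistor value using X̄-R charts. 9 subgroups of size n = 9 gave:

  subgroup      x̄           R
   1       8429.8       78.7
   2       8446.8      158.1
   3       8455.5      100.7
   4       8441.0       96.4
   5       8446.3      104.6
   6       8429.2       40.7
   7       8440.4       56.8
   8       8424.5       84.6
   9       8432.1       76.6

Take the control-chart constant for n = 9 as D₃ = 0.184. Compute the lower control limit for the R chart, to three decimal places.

R̄ = (78.7 + 158.1 + 100.7 + 96.4 + 104.6 + 40.7 + 56.8 + 84.6 + 76.6) / 9 = 797.2000 / 9 = 88.5778
LCL_R = D₃·R̄ = 0.184 × 88.5778 = 16.2983

16.298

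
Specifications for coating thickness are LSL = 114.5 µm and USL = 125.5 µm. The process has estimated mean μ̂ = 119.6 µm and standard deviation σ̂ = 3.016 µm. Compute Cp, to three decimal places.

0.608

Cp = (USL − LSL) / (6σ̂) = (125.5 − 114.5) / (6 × 3.016) = 11.0000 / 18.0960 = 0.6079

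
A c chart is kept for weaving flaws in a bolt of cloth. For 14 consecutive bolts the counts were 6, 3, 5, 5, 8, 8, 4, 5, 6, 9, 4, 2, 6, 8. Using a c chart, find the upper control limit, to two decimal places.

12.77

c̄ = (6 + 3 + 5 + 5 + 8 + 8 + 4 + 5 + 6 + 9 + 4 + 2 + 6 + 8) / 14 = 79 / 14 = 5.6429
UCL = c̄ + 3√c̄ = 5.6429 + 3 × √5.6429 = 5.6429 + 3 × 2.3755 = 12.7693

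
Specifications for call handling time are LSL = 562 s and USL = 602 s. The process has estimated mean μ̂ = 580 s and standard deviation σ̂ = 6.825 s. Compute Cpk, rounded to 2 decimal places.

Cpu = (USL − μ̂) / (3σ̂) = (602 − 580) / (3 × 6.825) = 1.0745; Cpl = (μ̂ − LSL) / (3σ̂) = (580 − 562) / (3 × 6.825) = 0.8791; Cpk = min(Cpu, Cpl) = 0.8791

0.88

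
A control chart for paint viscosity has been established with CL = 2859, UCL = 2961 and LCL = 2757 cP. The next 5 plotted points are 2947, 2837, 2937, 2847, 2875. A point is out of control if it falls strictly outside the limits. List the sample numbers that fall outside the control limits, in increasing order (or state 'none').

All 5 points lie within [2757, 2961].

none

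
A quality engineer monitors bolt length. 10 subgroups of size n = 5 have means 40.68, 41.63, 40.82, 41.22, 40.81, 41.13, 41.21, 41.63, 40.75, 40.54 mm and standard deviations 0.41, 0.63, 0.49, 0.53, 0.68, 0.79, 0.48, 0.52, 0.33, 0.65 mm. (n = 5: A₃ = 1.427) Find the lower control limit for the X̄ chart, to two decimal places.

X̄̄ = (40.68 + 41.63 + 40.82 + 41.22 + 40.81 + 41.13 + 41.21 + 41.63 + 40.75 + 40.54) / 10 = 41.0420
s̄ = (0.41 + 0.63 + 0.49 + 0.53 + 0.68 + 0.79 + 0.48 + 0.52 + 0.33 + 0.65) / 10 = 0.5510
LCL = X̄̄ − A₃·s̄ = 41.0420 − 1.427 × 0.5510 = 40.2557

40.26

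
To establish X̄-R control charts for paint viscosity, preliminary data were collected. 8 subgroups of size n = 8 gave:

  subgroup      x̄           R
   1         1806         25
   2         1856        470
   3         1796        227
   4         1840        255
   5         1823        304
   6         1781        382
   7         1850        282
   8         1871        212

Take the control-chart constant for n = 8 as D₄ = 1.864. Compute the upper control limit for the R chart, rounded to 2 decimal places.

R̄ = (25 + 470 + 227 + 255 + 304 + 382 + 282 + 212) / 8 = 2157.0000 / 8 = 269.6250
UCL_R = D₄·R̄ = 1.864 × 269.6250 = 502.5810

502.58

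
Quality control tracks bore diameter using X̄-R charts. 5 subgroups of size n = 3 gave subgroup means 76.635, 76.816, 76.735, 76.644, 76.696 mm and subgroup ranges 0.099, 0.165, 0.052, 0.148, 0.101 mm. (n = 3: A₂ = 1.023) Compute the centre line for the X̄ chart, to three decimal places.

76.705

X̄̄ = (76.635 + 76.816 + 76.735 + 76.644 + 76.696) / 5 = 383.5260 / 5 = 76.7052
CL = X̄̄ = 76.7052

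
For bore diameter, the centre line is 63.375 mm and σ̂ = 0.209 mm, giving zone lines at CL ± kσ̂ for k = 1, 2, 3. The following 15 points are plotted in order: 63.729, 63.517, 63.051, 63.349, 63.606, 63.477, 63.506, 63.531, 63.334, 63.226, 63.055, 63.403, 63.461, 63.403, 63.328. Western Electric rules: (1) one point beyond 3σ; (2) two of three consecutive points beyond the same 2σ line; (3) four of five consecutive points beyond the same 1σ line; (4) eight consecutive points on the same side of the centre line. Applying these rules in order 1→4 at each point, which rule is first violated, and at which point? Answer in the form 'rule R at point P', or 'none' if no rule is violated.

none

Zone of each point (C = within 1σ̂, B = 1σ̂–2σ̂, A = 2σ̂–3σ̂, * = beyond 3σ̂; sign = side of CL): 1:+B, 2:+C, 3:-B, 4:-C, 5:+B, 6:+C, 7:+C, 8:+C, 9:-C, 10:-C, 11:-B, 12:+C, 13:+C, 14:+C, 15:-C
No rule fires across all 15 points.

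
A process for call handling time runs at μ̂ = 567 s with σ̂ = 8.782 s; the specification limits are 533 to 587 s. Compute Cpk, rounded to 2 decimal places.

Cpu = (USL − μ̂) / (3σ̂) = (587 − 567) / (3 × 8.782) = 0.7591; Cpl = (μ̂ − LSL) / (3σ̂) = (567 − 533) / (3 × 8.782) = 1.2905; Cpk = min(Cpu, Cpl) = 0.7591

0.76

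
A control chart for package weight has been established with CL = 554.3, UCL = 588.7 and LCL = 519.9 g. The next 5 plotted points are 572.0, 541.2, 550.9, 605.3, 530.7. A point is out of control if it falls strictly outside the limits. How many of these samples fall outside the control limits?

1

Compare each point to [519.9, 588.7]: sample 4 = 605.3 > UCL.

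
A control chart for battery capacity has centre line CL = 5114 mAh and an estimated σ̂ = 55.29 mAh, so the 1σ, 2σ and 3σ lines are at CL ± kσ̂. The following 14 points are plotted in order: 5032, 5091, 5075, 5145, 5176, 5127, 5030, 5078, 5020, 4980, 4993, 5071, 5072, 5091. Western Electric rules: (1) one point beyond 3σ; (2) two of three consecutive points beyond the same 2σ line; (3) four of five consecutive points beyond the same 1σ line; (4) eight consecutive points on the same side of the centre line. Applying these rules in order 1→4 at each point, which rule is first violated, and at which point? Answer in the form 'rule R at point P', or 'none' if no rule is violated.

Zone of each point (C = within 1σ̂, B = 1σ̂–2σ̂, A = 2σ̂–3σ̂, * = beyond 3σ̂; sign = side of CL): 1:-B, 2:-C, 3:-C, 4:+C, 5:+B, 6:+C, 7:-B, 8:-C, 9:-B, 10:-A, 11:-A, 12:-C, 13:-C, 14:-C
Rule 2 (two of three consecutive points beyond the same 2σ limit) is satisfied at point 11.

rule 2 at point 11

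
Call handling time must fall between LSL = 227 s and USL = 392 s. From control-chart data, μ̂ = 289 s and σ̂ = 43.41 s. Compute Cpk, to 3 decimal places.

0.476

Cpu = (USL − μ̂) / (3σ̂) = (392 − 289) / (3 × 43.41) = 0.7909; Cpl = (μ̂ − LSL) / (3σ̂) = (289 − 227) / (3 × 43.41) = 0.4761; Cpk = min(Cpu, Cpl) = 0.4761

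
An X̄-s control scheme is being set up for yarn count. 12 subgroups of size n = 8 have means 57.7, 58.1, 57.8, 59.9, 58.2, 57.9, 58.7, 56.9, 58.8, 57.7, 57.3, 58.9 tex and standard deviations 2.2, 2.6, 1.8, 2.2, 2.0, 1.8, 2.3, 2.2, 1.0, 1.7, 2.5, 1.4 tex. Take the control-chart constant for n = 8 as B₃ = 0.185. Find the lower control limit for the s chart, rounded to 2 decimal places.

s̄ = (2.2 + 2.6 + 1.8 + 2.2 + 2.0 + 1.8 + 2.3 + 2.2 + 1.0 + 1.7 + 2.5 + 1.4) / 12 = 1.9750
LCL_s = B₃·s̄ = 0.185 × 1.9750 = 0.3654

0.37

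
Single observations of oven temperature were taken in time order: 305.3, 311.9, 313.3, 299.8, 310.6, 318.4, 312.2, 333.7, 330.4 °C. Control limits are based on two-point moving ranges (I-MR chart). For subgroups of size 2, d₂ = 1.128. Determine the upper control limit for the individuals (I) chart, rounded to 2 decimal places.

X̄ = (305.3 + 311.9 + 313.3 + 299.8 + 310.6 + 318.4 + 312.2 + 333.7 + 330.4) / 9 = 315.0667
Moving ranges: 6.6, 1.4, 13.5, 10.8, 7.8, 6.2, 21.5, 3.3; M̄R̄ = 71.1000 / 8 = 8.8875
UCL = X̄ + 3·M̄R̄/d₂ = 315.0667 + 3 × 8.8875 / 1.128 = 338.7036

338.70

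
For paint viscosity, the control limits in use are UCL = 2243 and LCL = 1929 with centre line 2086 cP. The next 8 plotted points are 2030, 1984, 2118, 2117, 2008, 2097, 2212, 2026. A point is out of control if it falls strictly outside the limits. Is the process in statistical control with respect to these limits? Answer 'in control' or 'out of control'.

All 8 points lie within [1929, 2243].

in control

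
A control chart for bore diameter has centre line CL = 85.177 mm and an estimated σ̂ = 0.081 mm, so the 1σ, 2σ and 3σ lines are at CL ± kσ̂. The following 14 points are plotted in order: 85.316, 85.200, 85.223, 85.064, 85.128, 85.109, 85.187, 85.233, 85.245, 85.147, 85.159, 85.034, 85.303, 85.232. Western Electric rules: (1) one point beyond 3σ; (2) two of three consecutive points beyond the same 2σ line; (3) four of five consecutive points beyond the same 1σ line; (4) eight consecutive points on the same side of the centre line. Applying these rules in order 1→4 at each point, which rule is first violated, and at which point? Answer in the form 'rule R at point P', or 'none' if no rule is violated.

none

Zone of each point (C = within 1σ̂, B = 1σ̂–2σ̂, A = 2σ̂–3σ̂, * = beyond 3σ̂; sign = side of CL): 1:+B, 2:+C, 3:+C, 4:-B, 5:-C, 6:-C, 7:+C, 8:+C, 9:+C, 10:-C, 11:-C, 12:-B, 13:+B, 14:+C
No rule fires across all 14 points.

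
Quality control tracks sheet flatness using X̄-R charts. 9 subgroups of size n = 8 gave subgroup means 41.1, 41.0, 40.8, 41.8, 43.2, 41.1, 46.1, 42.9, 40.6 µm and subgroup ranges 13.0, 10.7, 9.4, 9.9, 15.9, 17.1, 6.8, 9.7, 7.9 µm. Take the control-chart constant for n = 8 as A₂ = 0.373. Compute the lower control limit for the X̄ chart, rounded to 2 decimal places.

X̄̄ = (41.1 + 41.0 + 40.8 + 41.8 + 43.2 + 41.1 + 46.1 + 42.9 + 40.6) / 9 = 378.6000 / 9 = 42.0667
R̄ = (13.0 + 10.7 + 9.4 + 9.9 + 15.9 + 17.1 + 6.8 + 9.7 + 7.9) / 9 = 100.4000 / 9 = 11.1556
LCL = X̄̄ − A₂·R̄ = 42.0667 − 0.373 × 11.1556 = 37.9056

37.91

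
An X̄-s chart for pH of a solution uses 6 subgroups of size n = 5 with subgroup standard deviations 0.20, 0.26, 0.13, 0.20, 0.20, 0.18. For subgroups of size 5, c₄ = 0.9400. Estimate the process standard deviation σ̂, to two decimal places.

0.21

s̄ = (0.20 + 0.26 + 0.13 + 0.20 + 0.20 + 0.18) / 6 = 0.1950
σ̂ = s̄ / c₄ = 0.1950 / 0.9400 = 0.2074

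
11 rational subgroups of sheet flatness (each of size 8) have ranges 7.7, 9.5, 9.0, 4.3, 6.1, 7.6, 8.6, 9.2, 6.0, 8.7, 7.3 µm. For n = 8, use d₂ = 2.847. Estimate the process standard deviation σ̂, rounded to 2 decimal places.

R̄ = (7.7 + 9.5 + 9.0 + 4.3 + 6.1 + 7.6 + 8.6 + 9.2 + 6.0 + 8.7 + 7.3) / 11 = 7.6364
σ̂ = R̄ / d₂ = 7.6364 / 2.847 = 2.6822

2.68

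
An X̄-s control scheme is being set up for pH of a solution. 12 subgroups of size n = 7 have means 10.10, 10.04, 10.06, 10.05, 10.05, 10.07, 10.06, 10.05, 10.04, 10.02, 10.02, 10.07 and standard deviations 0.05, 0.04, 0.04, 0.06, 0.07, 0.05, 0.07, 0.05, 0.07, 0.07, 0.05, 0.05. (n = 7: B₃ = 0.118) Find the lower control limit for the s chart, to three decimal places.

s̄ = (0.05 + 0.04 + 0.04 + 0.06 + 0.07 + 0.05 + 0.07 + 0.05 + 0.07 + 0.07 + 0.05 + 0.05) / 12 = 0.0558
LCL_s = B₃·s̄ = 0.118 × 0.0558 = 0.0066

0.007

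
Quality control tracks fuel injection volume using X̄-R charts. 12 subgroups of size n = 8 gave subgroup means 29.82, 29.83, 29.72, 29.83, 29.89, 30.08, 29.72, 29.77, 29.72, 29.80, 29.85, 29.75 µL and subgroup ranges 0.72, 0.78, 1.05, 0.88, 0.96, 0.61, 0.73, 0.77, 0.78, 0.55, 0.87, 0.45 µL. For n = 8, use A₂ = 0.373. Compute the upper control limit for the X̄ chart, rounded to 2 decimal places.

X̄̄ = (29.82 + 29.83 + 29.72 + 29.83 + 29.89 + 30.08 + 29.72 + 29.77 + 29.72 + 29.80 + 29.85 + 29.75) / 12 = 357.7800 / 12 = 29.8150
R̄ = (0.72 + 0.78 + 1.05 + 0.88 + 0.96 + 0.61 + 0.73 + 0.77 + 0.78 + 0.55 + 0.87 + 0.45) / 12 = 9.1500 / 12 = 0.7625
UCL = X̄̄ + A₂·R̄ = 29.8150 + 0.373 × 0.7625 = 30.0994

30.10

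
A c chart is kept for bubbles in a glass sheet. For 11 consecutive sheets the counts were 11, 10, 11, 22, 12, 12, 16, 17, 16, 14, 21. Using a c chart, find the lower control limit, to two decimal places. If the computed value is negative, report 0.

3.21

c̄ = (11 + 10 + 11 + 22 + 12 + 12 + 16 + 17 + 16 + 14 + 21) / 11 = 162 / 11 = 14.7273
LCL = c̄ − 3√c̄ = 14.7273 − 3 × 3.8376 = 3.2144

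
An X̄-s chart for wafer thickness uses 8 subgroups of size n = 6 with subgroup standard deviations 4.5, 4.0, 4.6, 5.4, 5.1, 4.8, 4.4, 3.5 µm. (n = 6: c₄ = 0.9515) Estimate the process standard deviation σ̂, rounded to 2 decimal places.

4.77

s̄ = (4.5 + 4.0 + 4.6 + 5.4 + 5.1 + 4.8 + 4.4 + 3.5) / 8 = 4.5375
σ̂ = s̄ / c₄ = 4.5375 / 0.9515 = 4.7688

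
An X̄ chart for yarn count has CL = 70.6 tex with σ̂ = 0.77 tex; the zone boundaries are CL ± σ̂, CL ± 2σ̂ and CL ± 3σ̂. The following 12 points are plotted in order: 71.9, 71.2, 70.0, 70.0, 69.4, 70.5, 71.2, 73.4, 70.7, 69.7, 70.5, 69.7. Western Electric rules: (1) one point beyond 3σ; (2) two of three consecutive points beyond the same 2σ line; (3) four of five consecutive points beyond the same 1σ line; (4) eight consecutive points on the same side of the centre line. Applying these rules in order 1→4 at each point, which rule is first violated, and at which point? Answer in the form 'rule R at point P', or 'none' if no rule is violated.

Zone of each point (C = within 1σ̂, B = 1σ̂–2σ̂, A = 2σ̂–3σ̂, * = beyond 3σ̂; sign = side of CL): 1:+B, 2:+C, 3:-C, 4:-C, 5:-B, 6:-C, 7:+C, 8:+*, 9:+C, 10:-B, 11:-C, 12:-B
Rule 1 (one point beyond the 3σ limits) is satisfied at point 8.

rule 1 at point 8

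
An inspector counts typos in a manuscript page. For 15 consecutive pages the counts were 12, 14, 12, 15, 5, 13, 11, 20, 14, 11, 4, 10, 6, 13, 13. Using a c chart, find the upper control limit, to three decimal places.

21.722

c̄ = (12 + 14 + 12 + 15 + 5 + 13 + 11 + 20 + 14 + 11 + 4 + 10 + 6 + 13 + 13) / 15 = 173 / 15 = 11.5333
UCL = c̄ + 3√c̄ = 11.5333 + 3 × √11.5333 = 11.5333 + 3 × 3.3961 = 21.7216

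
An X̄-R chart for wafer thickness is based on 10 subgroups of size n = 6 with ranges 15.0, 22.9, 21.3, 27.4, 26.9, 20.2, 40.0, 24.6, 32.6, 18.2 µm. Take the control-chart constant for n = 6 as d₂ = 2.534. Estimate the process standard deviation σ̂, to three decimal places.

9.830

R̄ = (15.0 + 22.9 + 21.3 + 27.4 + 26.9 + 20.2 + 40.0 + 24.6 + 32.6 + 18.2) / 10 = 24.9100
σ̂ = R̄ / d₂ = 24.9100 / 2.534 = 9.8303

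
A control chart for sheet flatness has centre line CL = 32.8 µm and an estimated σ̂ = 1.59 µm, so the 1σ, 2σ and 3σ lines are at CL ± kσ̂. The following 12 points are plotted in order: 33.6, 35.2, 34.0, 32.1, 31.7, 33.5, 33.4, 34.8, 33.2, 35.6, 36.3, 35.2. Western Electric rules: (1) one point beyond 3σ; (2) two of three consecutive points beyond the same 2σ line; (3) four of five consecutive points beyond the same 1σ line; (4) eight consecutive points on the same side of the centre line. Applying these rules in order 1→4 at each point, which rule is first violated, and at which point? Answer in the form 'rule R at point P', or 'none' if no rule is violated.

rule 3 at point 12

Zone of each point (C = within 1σ̂, B = 1σ̂–2σ̂, A = 2σ̂–3σ̂, * = beyond 3σ̂; sign = side of CL): 1:+C, 2:+B, 3:+C, 4:-C, 5:-C, 6:+C, 7:+C, 8:+B, 9:+C, 10:+B, 11:+A, 12:+B
Rule 3 (four of five consecutive points beyond the same 1σ limit) is satisfied at point 12.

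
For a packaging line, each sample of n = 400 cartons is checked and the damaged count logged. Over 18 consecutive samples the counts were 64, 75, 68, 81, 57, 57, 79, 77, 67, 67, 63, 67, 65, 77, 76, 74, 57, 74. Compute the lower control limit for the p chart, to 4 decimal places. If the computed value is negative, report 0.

p̄ = Σdᵢ / (k·n) = 1245 / (18 × 400) = 0.17292
LCL = p̄ − 3·√(p̄(1−p̄)/n) = 0.17292 − 3 × 0.01891 = 0.11619

0.1162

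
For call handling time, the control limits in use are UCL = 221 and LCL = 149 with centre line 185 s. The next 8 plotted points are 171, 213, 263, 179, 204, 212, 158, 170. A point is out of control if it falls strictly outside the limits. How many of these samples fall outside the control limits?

1

Compare each point to [149, 221]: sample 3 = 263 > UCL.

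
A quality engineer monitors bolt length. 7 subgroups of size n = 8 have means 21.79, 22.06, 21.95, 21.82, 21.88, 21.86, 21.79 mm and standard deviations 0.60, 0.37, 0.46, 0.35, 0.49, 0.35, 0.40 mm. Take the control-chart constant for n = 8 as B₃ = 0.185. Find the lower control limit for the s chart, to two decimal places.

s̄ = (0.60 + 0.37 + 0.46 + 0.35 + 0.49 + 0.35 + 0.40) / 7 = 0.4314
LCL_s = B₃·s̄ = 0.185 × 0.4314 = 0.0798

0.08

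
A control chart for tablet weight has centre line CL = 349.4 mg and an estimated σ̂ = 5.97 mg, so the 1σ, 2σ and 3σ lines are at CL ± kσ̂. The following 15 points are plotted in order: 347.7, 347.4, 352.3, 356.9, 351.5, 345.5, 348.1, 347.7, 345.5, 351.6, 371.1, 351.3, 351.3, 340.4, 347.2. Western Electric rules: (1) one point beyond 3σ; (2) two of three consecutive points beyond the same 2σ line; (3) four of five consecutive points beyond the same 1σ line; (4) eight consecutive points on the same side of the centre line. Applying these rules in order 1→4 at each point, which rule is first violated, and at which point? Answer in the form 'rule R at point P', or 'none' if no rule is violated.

rule 1 at point 11

Zone of each point (C = within 1σ̂, B = 1σ̂–2σ̂, A = 2σ̂–3σ̂, * = beyond 3σ̂; sign = side of CL): 1:-C, 2:-C, 3:+C, 4:+B, 5:+C, 6:-C, 7:-C, 8:-C, 9:-C, 10:+C, 11:+*, 12:+C, 13:+C, 14:-B, 15:-C
Rule 1 (one point beyond the 3σ limits) is satisfied at point 11.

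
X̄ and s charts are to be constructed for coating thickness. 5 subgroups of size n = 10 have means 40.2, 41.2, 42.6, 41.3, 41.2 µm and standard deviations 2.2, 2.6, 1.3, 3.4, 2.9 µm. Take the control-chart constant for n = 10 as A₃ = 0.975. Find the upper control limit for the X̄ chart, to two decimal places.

43.72

X̄̄ = (40.2 + 41.2 + 42.6 + 41.3 + 41.2) / 5 = 41.3000
s̄ = (2.2 + 2.6 + 1.3 + 3.4 + 2.9) / 5 = 2.4800
UCL = X̄̄ + A₃·s̄ = 41.3000 + 0.975 × 2.4800 = 43.7180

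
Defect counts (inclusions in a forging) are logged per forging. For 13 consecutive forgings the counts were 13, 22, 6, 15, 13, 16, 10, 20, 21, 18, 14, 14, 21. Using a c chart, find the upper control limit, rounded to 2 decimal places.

27.47

c̄ = (13 + 22 + 6 + 15 + 13 + 16 + 10 + 20 + 21 + 18 + 14 + 14 + 21) / 13 = 203 / 13 = 15.6154
UCL = c̄ + 3√c̄ = 15.6154 + 3 × √15.6154 = 15.6154 + 3 × 3.9516 = 27.4703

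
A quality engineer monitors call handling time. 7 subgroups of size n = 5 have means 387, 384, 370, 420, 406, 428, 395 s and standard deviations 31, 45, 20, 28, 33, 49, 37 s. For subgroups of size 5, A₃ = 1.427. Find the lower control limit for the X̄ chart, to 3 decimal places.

349.034

X̄̄ = (387 + 384 + 370 + 420 + 406 + 428 + 395) / 7 = 398.5714
s̄ = (31 + 45 + 20 + 28 + 33 + 49 + 37) / 7 = 34.7143
LCL = X̄̄ − A₃·s̄ = 398.5714 − 1.427 × 34.7143 = 349.0341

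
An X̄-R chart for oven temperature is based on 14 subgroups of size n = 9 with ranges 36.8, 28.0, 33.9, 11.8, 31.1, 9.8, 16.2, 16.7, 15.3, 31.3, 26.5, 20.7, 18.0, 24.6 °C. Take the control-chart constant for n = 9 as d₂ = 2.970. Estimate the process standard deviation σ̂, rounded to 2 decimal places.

R̄ = (36.8 + 28.0 + 33.9 + 11.8 + 31.1 + 9.8 + 16.2 + 16.7 + 15.3 + 31.3 + 26.5 + 20.7 + 18.0 + 24.6) / 14 = 22.9071
σ̂ = R̄ / d₂ = 22.9071 / 2.970 = 7.7128

7.71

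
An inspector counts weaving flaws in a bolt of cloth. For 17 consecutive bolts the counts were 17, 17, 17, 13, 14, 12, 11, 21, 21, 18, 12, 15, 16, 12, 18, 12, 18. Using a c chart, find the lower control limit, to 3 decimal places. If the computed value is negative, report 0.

3.707

c̄ = (17 + 17 + 17 + 13 + 14 + 12 + 11 + 21 + 21 + 18 + 12 + 15 + 16 + 12 + 18 + 12 + 18) / 17 = 264 / 17 = 15.5294
LCL = c̄ − 3√c̄ = 15.5294 − 3 × 3.9407 = 3.7072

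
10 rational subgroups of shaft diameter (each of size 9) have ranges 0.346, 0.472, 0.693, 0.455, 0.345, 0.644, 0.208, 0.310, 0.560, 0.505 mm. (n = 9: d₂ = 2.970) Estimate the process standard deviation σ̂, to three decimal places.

0.153

R̄ = (0.346 + 0.472 + 0.693 + 0.455 + 0.345 + 0.644 + 0.208 + 0.310 + 0.560 + 0.505) / 10 = 0.4538
σ̂ = R̄ / d₂ = 0.4538 / 2.970 = 0.1528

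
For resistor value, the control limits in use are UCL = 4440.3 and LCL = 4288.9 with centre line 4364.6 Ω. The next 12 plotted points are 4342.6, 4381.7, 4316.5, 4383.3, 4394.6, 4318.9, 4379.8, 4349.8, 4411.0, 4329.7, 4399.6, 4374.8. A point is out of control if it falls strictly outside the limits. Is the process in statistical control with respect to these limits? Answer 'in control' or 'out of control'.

in control

All 12 points lie within [4288.9, 4440.3].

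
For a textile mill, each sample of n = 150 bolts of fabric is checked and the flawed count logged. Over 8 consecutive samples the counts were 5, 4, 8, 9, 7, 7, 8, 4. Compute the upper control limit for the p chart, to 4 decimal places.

0.0932

p̄ = Σdᵢ / (k·n) = 52 / (8 × 150) = 0.04333
UCL = p̄ + 3·√(p̄(1−p̄)/n) = 0.04333 + 3 × √(0.04333×0.95667/150) = 0.04333 + 3 × 0.01662 = 0.09321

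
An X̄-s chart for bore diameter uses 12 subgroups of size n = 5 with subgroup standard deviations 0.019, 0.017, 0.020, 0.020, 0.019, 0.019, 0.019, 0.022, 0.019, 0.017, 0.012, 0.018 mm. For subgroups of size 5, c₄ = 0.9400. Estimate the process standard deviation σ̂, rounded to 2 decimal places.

0.02

s̄ = (0.019 + 0.017 + 0.020 + 0.020 + 0.019 + 0.019 + 0.019 + 0.022 + 0.019 + 0.017 + 0.012 + 0.018) / 12 = 0.0184
σ̂ = s̄ / c₄ = 0.0184 / 0.9400 = 0.0196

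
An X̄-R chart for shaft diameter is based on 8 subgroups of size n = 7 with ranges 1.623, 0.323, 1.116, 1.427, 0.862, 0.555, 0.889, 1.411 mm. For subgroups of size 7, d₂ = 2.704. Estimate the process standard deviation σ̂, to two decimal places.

R̄ = (1.623 + 0.323 + 1.116 + 1.427 + 0.862 + 0.555 + 0.889 + 1.411) / 8 = 1.0257
σ̂ = R̄ / d₂ = 1.0257 / 2.704 = 0.3793

0.38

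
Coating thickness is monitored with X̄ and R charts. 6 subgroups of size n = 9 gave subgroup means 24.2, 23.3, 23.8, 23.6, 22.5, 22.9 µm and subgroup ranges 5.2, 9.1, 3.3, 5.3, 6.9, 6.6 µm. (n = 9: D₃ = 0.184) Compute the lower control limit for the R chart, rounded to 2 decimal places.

R̄ = (5.2 + 9.1 + 3.3 + 5.3 + 6.9 + 6.6) / 6 = 36.4000 / 6 = 6.0667
LCL_R = D₃·R̄ = 0.184 × 6.0667 = 1.1163

1.12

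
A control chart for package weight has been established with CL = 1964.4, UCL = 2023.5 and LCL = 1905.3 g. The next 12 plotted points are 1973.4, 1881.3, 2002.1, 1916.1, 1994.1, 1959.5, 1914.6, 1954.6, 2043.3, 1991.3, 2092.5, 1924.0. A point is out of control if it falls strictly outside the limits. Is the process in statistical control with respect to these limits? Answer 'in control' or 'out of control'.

Compare each point to [1905.3, 2023.5]: sample 2 = 1881.3 < LCL; sample 9 = 2043.3 > UCL; sample 11 = 2092.5 > UCL.

out of control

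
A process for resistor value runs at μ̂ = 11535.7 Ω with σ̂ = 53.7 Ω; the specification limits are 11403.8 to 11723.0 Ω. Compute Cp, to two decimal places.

Cp = (USL − LSL) / (6σ̂) = (11723.0 − 11403.8) / (6 × 53.7) = 319.2000 / 322.2000 = 0.9907

0.99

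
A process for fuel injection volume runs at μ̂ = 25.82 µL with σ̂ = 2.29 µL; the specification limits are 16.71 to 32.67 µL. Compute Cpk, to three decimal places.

Cpu = (USL − μ̂) / (3σ̂) = (32.67 − 25.82) / (3 × 2.29) = 0.9971; Cpl = (μ̂ − LSL) / (3σ̂) = (25.82 − 16.71) / (3 × 2.29) = 1.3261; Cpk = min(Cpu, Cpl) = 0.9971

0.997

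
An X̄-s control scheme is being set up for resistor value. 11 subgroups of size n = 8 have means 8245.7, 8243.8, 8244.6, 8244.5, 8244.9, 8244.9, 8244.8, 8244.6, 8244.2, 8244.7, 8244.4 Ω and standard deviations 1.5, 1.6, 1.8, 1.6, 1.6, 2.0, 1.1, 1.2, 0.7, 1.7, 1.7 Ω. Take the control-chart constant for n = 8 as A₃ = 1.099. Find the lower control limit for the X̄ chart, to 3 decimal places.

8242.997

X̄̄ = (8245.7 + 8243.8 + 8244.6 + 8244.5 + 8244.9 + 8244.9 + 8244.8 + 8244.6 + 8244.2 + 8244.7 + 8244.4) / 11 = 8244.6455
s̄ = (1.5 + 1.6 + 1.8 + 1.6 + 1.6 + 2.0 + 1.1 + 1.2 + 0.7 + 1.7 + 1.7) / 11 = 1.5000
LCL = X̄̄ − A₃·s̄ = 8244.6455 − 1.099 × 1.5000 = 8242.9970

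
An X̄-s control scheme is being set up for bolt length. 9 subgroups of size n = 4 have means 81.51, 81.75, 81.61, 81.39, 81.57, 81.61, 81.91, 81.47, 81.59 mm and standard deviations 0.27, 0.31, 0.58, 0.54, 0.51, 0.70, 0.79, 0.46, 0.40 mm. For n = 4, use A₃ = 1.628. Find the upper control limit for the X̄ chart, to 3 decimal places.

X̄̄ = (81.51 + 81.75 + 81.61 + 81.39 + 81.57 + 81.61 + 81.91 + 81.47 + 81.59) / 9 = 81.6011
s̄ = (0.27 + 0.31 + 0.58 + 0.54 + 0.51 + 0.70 + 0.79 + 0.46 + 0.40) / 9 = 0.5067
UCL = X̄̄ + A₃·s̄ = 81.6011 + 1.628 × 0.5067 = 82.4260

82.426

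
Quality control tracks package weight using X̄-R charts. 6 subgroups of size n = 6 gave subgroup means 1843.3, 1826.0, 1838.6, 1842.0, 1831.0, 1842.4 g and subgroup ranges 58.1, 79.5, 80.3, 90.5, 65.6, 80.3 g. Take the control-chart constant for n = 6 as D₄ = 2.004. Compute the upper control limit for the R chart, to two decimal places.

R̄ = (58.1 + 79.5 + 80.3 + 90.5 + 65.6 + 80.3) / 6 = 454.3000 / 6 = 75.7167
UCL_R = D₄·R̄ = 2.004 × 75.7167 = 151.7362

151.74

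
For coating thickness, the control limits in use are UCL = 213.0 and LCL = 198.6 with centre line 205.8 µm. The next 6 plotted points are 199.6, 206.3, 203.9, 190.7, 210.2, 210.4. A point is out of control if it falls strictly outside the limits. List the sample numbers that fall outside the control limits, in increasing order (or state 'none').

4

Compare each point to [198.6, 213.0]: sample 4 = 190.7 < LCL.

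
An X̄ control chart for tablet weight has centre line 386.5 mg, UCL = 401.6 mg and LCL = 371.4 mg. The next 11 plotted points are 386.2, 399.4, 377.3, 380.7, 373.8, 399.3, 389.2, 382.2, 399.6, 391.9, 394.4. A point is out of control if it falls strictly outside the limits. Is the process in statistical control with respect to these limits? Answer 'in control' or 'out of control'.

All 11 points lie within [371.4, 401.6].

in control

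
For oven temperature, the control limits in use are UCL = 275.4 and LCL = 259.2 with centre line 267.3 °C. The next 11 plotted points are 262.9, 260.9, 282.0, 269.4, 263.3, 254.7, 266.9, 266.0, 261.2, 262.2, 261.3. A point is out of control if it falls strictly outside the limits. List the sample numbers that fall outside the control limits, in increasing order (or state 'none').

3, 6

Compare each point to [259.2, 275.4]: sample 3 = 282.0 > UCL; sample 6 = 254.7 < LCL.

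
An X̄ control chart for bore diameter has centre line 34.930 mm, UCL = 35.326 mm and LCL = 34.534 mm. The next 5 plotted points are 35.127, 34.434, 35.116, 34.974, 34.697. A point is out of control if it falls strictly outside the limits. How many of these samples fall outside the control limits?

1

Compare each point to [34.534, 35.326]: sample 2 = 34.434 < LCL.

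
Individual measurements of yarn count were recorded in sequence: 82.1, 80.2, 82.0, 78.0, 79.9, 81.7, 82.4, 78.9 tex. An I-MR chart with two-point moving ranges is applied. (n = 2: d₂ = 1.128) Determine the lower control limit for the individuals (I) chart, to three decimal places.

X̄ = (82.1 + 80.2 + 82.0 + 78.0 + 79.9 + 81.7 + 82.4 + 78.9) / 8 = 80.6500
Moving ranges: 1.9, 1.8, 4.0, 1.9, 1.8, 0.7, 3.5; M̄R̄ = 15.6000 / 7 = 2.2286
LCL = X̄ − 3·M̄R̄/d₂ = 80.6500 − 3 × 2.2286 / 1.128 = 74.7229

74.723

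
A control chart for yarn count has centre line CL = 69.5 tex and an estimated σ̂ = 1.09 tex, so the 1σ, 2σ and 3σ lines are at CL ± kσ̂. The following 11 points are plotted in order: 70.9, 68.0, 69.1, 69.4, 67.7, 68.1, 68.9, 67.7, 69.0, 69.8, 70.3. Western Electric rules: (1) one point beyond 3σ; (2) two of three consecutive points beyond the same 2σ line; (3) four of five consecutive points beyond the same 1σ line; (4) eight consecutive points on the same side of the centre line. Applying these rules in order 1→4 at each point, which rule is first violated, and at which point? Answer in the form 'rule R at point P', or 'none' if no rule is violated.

Zone of each point (C = within 1σ̂, B = 1σ̂–2σ̂, A = 2σ̂–3σ̂, * = beyond 3σ̂; sign = side of CL): 1:+B, 2:-B, 3:-C, 4:-C, 5:-B, 6:-B, 7:-C, 8:-B, 9:-C, 10:+C, 11:+C
Rule 4 (eight consecutive points on the same side of the centre line) is satisfied at point 9.

rule 4 at point 9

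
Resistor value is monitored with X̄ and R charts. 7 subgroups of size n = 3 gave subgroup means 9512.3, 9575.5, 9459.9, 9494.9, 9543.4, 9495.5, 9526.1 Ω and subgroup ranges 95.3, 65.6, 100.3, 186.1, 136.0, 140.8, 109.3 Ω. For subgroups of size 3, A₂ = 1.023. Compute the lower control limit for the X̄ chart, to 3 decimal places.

9393.576

X̄̄ = (9512.3 + 9575.5 + 9459.9 + 9494.9 + 9543.4 + 9495.5 + 9526.1) / 7 = 66607.6000 / 7 = 9515.3714
R̄ = (95.3 + 65.6 + 100.3 + 186.1 + 136.0 + 140.8 + 109.3) / 7 = 833.4000 / 7 = 119.0571
LCL = X̄̄ − A₂·R̄ = 9515.3714 − 1.023 × 119.0571 = 9393.5760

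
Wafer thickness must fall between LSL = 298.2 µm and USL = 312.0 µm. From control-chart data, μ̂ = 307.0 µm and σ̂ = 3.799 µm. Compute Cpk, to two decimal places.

Cpu = (USL − μ̂) / (3σ̂) = (312.0 − 307.0) / (3 × 3.799) = 0.4387; Cpl = (μ̂ − LSL) / (3σ̂) = (307.0 − 298.2) / (3 × 3.799) = 0.7721; Cpk = min(Cpu, Cpl) = 0.4387

0.44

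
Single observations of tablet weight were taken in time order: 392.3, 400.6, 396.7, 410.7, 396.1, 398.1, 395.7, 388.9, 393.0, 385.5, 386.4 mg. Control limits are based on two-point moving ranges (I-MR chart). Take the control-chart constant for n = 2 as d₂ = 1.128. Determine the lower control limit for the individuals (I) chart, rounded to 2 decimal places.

377.75

X̄ = (392.3 + 400.6 + 396.7 + 410.7 + 396.1 + 398.1 + 395.7 + 388.9 + 393.0 + 385.5 + 386.4) / 11 = 394.9091
Moving ranges: 8.3, 3.9, 14.0, 14.6, 2.0, 2.4, 6.8, 4.1, 7.5, 0.9; M̄R̄ = 64.5000 / 10 = 6.4500
LCL = X̄ − 3·M̄R̄/d₂ = 394.9091 − 3 × 6.4500 / 1.128 = 377.7548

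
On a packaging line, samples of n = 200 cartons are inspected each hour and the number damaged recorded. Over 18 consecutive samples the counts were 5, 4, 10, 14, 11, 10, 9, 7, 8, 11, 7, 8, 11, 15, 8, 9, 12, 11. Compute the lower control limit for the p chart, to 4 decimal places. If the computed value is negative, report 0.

p̄ = Σdᵢ / (k·n) = 170 / (18 × 200) = 0.04722
LCL = p̄ − 3·√(p̄(1−p̄)/n) = 0.04722 − 3 × 0.01500 = 0.00223

0.0022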